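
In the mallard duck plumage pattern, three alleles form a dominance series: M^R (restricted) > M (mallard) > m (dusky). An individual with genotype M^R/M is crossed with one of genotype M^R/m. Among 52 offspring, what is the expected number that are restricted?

Cross: M^R/M × M^R/m
Allele dominance: M^R > M > m
Offspring genotypes: 1 M^R/M^R, 1 M^R/m, 1 M^R/M, 1 M/m
Phenotype counts: 3 restricted, 1 mallard
restricted: 3 out of 4 → fraction 3/4
Expected count = 3/4 × 52 = 39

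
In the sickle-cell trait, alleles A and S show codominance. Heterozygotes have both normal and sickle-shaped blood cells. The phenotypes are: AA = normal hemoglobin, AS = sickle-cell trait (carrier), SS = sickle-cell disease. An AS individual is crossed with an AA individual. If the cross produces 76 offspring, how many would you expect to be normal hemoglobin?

Punnett square for AS × AA:
Offspring genotypes: 2 AA, 2 AS
Phenotype counts: 2 normal hemoglobin, 2 sickle-cell trait (carrier)
normal hemoglobin: 2 out of 4 → fraction 1/2
Expected count = 1/2 × 76 = 38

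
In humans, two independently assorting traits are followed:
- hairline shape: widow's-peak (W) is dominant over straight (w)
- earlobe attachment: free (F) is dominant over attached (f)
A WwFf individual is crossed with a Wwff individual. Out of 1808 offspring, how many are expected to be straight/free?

Dihybrid cross WwFf × Wwff — consider each gene separately:
hairline shape: Ww × Ww → 1 WW, 2 Ww, 1 ww → 3 W_ : 1 ww (out of 4)
earlobe attachment: Ff × ff → 2 Ff, 2 ff → 2 F_ : 2 ff (out of 4)
Combine (counts out of 4 × 4 = 16): widow's-peak/free (W_F_) = 3×2 = 6; widow's-peak/attached (W_ff) = 3×2 = 6; straight/free (wwF_) = 1×2 = 2; straight/attached (wwff) = 1×2 = 2
Phenotype counts (out of 16): 6 widow's-peak/free, 6 widow's-peak/attached, 2 straight/free, 2 straight/attached
straight/free: 2 out of 16 → fraction 1/8
Expected count = 1/8 × 1808 = 226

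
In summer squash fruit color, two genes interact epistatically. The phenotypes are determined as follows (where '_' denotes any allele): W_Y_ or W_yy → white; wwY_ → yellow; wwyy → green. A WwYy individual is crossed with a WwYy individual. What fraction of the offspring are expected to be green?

Cross: WwYy × WwYy — consider each gene separately:
W gene: Ww × Ww → 1 WW, 2 Ww, 1 ww → 3 W_ : 1 ww (out of 4)
Y gene: Yy × Yy → 1 YY, 2 Yy, 1 yy → 3 Y_ : 1 yy (out of 4)
Genotype classes (out of 4 × 4 = 16): W_Y_ = 3×3 = 9; W_yy = 3×1 = 3; wwY_ = 1×3 = 3; wwyy = 1×1 = 1
Apply the phenotype rules: W_Y_ (9) + W_yy (3) → white; wwY_ (3) → yellow; wwyy (1) → green
Phenotype counts (out of 16): 12 white, 3 yellow, 1 green
green: 1 out of 16
Probability: 1/16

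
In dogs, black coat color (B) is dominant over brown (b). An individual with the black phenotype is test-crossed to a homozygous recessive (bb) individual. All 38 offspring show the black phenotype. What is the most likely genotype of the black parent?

Test cross: ? × bb
All offspring are black.
If the unknown parent were heterozygous (Bb), about half of 38 offspring would be brown; none are. The unknown parent is most likely homozygous dominant (BB).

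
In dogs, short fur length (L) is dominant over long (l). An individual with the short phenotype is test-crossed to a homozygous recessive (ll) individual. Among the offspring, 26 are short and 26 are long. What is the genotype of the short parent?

Test cross: ? × ll
Offspring: 26 short, 26 long — approximately 1:1.
A 1:1 ratio in a test cross indicates the unknown parent is heterozygous (Ll).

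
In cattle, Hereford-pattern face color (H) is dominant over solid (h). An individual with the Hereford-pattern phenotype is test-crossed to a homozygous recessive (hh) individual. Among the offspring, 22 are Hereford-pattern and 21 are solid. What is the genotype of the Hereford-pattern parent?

Test cross: ? × hh
Offspring: 22 Hereford-pattern, 21 solid — approximately 1:1.
A 1:1 ratio in a test cross indicates the unknown parent is heterozygous (Hh).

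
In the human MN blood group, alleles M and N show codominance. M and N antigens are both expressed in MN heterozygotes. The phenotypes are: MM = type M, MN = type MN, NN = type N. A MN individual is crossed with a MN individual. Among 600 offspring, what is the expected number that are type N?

Punnett square for MN × MN:
Offspring genotypes: 1 MM, 2 MN, 1 NN
Phenotype counts: 1 type M, 2 type MN, 1 type N
type N: 1 out of 4 → fraction 1/4
Expected count = 1/4 × 600 = 150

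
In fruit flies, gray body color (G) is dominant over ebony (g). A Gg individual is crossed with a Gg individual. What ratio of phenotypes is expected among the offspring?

Punnett square for Gg × Gg:
Offspring genotypes: 1 GG, 2 Gg, 1 gg
gray: 3, ebony: 1
Ratio: 3:1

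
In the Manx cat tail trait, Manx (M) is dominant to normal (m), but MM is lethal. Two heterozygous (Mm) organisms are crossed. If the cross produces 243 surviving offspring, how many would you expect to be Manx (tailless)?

Cross: Mm × Mm
Punnett square offspring (before lethality): 1 MM, 2 Mm, 1 mm
The MM genotype is lethal (embryos die); surviving offspring: 2 Mm, 1 mm
Manx (tailless): 2 out of 3 → fraction 2/3
Expected count = 2/3 × 243 = 162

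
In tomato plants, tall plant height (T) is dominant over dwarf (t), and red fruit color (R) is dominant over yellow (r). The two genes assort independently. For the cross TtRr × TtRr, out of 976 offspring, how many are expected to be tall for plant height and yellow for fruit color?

Dihybrid cross TtRr × TtRr — consider each gene separately:
plant height: Tt × Tt → 1 TT, 2 Tt, 1 tt → 3 T_ : 1 tt (out of 4)
fruit color: Rr × Rr → 1 RR, 2 Rr, 1 rr → 3 R_ : 1 rr (out of 4)
Looking for: tall (T_) and yellow (rr)
P(tall) = 3/4, P(yellow) = 1/4
P(both) = 3/4 × 1/4 = 3/16
Expected count = 3/16 × 976 = 183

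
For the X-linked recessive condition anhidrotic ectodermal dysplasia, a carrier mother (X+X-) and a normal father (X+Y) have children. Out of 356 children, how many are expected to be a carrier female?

Cross: X+X- × X+Y
Offspring: 1 X+X+, 1 X+Y, 1 X+X-, 1 X-Y
Probability of a carrier female: 1/4
Expected count = 1/4 × 356 = 89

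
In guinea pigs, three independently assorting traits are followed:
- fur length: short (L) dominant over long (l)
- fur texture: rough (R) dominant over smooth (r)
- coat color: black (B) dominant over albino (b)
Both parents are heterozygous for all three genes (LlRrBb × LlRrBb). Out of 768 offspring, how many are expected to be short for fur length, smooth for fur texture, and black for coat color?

Trihybrid cross: LlRrBb × LlRrBb
Each trait segregates independently with a 3:1 phenotypic ratio, so each gene contributes 3/4 (dominant) or 1/4 (recessive).
Target: short (fur length), smooth (fur texture), black (coat color)
Probability = product of independent per-trait probabilities
= 3/4 × 1/4 × 3/4 = 9/64
Expected count = 9/64 × 768 = 108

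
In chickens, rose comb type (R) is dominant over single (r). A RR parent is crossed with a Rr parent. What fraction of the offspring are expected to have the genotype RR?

Punnett square for RR × Rr:
Offspring genotypes: 2 RR, 2 Rr
Total offspring: 4
Count with target: 2
Probability: 2/4 = 1/2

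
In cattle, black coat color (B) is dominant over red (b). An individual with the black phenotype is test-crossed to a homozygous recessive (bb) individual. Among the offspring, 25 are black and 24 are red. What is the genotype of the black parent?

Test cross: ? × bb
Offspring: 25 black, 24 red — approximately 1:1.
A 1:1 ratio in a test cross indicates the unknown parent is heterozygous (Bb).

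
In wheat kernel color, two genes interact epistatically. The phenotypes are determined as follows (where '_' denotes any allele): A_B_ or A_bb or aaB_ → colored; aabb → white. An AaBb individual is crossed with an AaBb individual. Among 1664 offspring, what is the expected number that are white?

Cross: AaBb × AaBb — consider each gene separately:
A gene: Aa × Aa → 1 AA, 2 Aa, 1 aa → 3 A_ : 1 aa (out of 4)
B gene: Bb × Bb → 1 BB, 2 Bb, 1 bb → 3 B_ : 1 bb (out of 4)
Genotype classes (out of 4 × 4 = 16): A_B_ = 3×3 = 9; A_bb = 3×1 = 3; aaB_ = 1×3 = 3; aabb = 1×1 = 1
Apply the phenotype rules: A_B_ (9) + A_bb (3) + aaB_ (3) → colored; aabb (1) → white
Phenotype counts (out of 16): 15 colored, 1 white
white: 1 out of 16 → fraction 1/16
Expected count = 1/16 × 1664 = 104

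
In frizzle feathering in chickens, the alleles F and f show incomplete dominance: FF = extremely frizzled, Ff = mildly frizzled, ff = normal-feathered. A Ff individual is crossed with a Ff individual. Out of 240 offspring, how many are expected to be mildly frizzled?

Punnett square for Ff × Ff:
Offspring genotypes: 1 FF, 2 Ff, 1 ff
Phenotype counts: 1 extremely frizzled, 2 mildly frizzled, 1 normal-feathered
mildly frizzled: 2 out of 4 → fraction 1/2
Expected count = 1/2 × 240 = 120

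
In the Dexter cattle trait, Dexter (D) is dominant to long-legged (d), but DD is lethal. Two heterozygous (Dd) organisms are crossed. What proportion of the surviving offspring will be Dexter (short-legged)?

Cross: Dd × Dd
Punnett square offspring (before lethality): 1 DD, 2 Dd, 1 dd
The DD genotype is lethal (embryos die); surviving offspring: 2 Dd, 1 dd
Dexter (short-legged): 2 out of 3
Probability: 2/3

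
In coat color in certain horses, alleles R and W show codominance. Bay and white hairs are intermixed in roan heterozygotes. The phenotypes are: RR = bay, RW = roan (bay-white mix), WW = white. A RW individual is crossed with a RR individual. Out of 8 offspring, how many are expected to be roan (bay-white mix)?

Punnett square for RW × RR:
Offspring genotypes: 2 RR, 2 RW
Phenotype counts: 2 bay, 2 roan (bay-white mix)
roan (bay-white mix): 2 out of 4 → fraction 1/2
Expected count = 1/2 × 8 = 4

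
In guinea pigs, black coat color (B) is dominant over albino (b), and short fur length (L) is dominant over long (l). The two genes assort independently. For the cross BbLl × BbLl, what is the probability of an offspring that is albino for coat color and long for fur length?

Dihybrid cross BbLl × BbLl — consider each gene separately:
coat color: Bb × Bb → 1 BB, 2 Bb, 1 bb → 3 B_ : 1 bb (out of 4)
fur length: Ll × Ll → 1 LL, 2 Ll, 1 ll → 3 L_ : 1 ll (out of 4)
Looking for: albino (bb) and long (ll)
P(albino) = 1/4, P(long) = 1/4
P(both) = 1/4 × 1/4 = 1/16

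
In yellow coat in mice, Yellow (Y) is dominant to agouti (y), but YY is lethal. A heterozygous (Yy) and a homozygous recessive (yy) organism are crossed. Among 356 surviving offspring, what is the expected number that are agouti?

Cross: Yy × yy
Punnett square offspring (before lethality): 2 Yy, 2 yy
No YY offspring are produced in this cross.
agouti: 2 out of 4 → fraction 1/2
Expected count = 1/2 × 356 = 178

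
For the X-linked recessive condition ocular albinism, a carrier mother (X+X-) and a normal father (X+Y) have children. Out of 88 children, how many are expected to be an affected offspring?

Cross: X+X- × X+Y
Offspring: 1 X+X+, 1 X+Y, 1 X+X-, 1 X-Y
Probability of an affected offspring: 1/4
Expected count = 1/4 × 88 = 22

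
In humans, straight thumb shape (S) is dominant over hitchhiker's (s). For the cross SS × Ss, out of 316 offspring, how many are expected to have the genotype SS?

Punnett square for SS × Ss:
Offspring genotypes: 2 SS, 2 Ss
Total offspring: 4
Count with target: 2
Probability: 2/4 = 1/2
Expected count = 1/2 × 316 = 158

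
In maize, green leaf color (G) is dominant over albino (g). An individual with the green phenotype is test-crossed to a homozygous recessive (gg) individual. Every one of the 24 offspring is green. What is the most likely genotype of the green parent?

Test cross: ? × gg
All offspring are green.
If the unknown parent were heterozygous (Gg), about half of 24 offspring would be albino; none are. The unknown parent is most likely homozygous dominant (GG).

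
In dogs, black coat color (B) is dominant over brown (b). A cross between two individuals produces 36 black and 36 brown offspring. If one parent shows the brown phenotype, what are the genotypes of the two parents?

Observed offspring: 36 black, 36 brown
The observed ratio simplifies to 1:1. One parent shows brown, so its genotype must be bb. A 1:1 offspring split requires the other parent to be heterozygous (Bb).
Parent genotypes: bb × Bb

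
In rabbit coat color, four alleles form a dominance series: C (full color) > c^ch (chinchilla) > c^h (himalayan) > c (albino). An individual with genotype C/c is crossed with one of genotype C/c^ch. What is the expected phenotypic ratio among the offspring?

Cross: C/c × C/c^ch
Allele dominance: C > c^ch > c^h > c
Offspring genotypes: 1 C/C, 1 C/c^ch, 1 C/c, 1 c^ch/c
Phenotype counts: 3 full color, 1 chinchilla
Ratio: 3 full color : 1 chinchilla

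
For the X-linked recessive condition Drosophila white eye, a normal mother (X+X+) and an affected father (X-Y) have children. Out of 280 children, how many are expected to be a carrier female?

Cross: X+X+ × X-Y
Offspring: 2 X+X-, 2 X+Y
Probability of a carrier female: 2/4 = 1/2
Expected count = 1/2 × 280 = 140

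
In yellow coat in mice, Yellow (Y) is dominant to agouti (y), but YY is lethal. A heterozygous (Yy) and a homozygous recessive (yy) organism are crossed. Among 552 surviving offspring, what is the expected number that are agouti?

Cross: Yy × yy
Punnett square offspring (before lethality): 2 Yy, 2 yy
No YY offspring are produced in this cross.
agouti: 2 out of 4 → fraction 1/2
Expected count = 1/2 × 552 = 276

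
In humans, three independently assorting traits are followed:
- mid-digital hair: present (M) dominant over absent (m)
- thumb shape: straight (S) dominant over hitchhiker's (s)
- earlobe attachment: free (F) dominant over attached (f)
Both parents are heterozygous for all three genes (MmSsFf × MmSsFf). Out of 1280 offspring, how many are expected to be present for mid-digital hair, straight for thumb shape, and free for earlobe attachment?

Trihybrid cross: MmSsFf × MmSsFf
Each trait segregates independently with a 3:1 phenotypic ratio, so each gene contributes 3/4 (dominant) or 1/4 (recessive).
Target: present (mid-digital hair), straight (thumb shape), free (earlobe attachment)
Probability = product of independent per-trait probabilities
= 3/4 × 3/4 × 3/4 = 27/64
Expected count = 27/64 × 1280 = 540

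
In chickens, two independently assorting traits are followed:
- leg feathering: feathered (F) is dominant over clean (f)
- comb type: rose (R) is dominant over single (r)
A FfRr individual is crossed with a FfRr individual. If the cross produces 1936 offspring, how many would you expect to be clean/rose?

Dihybrid cross FfRr × FfRr — consider each gene separately:
leg feathering: Ff × Ff → 1 FF, 2 Ff, 1 ff → 3 F_ : 1 ff (out of 4)
comb type: Rr × Rr → 1 RR, 2 Rr, 1 rr → 3 R_ : 1 rr (out of 4)
Combine (counts out of 4 × 4 = 16): feathered/rose (F_R_) = 3×3 = 9; feathered/single (F_rr) = 3×1 = 3; clean/rose (ffR_) = 1×3 = 3; clean/single (ffrr) = 1×1 = 1
Phenotype counts (out of 16): 9 feathered/rose, 3 feathered/single, 3 clean/rose, 1 clean/single
clean/rose: 3 out of 16 → fraction 3/16
Expected count = 3/16 × 1936 = 363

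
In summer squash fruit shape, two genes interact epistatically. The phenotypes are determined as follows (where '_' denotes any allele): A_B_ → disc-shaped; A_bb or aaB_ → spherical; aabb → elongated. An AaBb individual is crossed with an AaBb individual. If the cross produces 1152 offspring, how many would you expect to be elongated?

Cross: AaBb × AaBb — consider each gene separately:
A gene: Aa × Aa → 1 AA, 2 Aa, 1 aa → 3 A_ : 1 aa (out of 4)
B gene: Bb × Bb → 1 BB, 2 Bb, 1 bb → 3 B_ : 1 bb (out of 4)
Genotype classes (out of 4 × 4 = 16): A_B_ = 3×3 = 9; A_bb = 3×1 = 3; aaB_ = 1×3 = 3; aabb = 1×1 = 1
Apply the phenotype rules: A_B_ (9) → disc-shaped; A_bb (3) + aaB_ (3) → spherical; aabb (1) → elongated
Phenotype counts (out of 16): 9 disc-shaped, 6 spherical, 1 elongated
elongated: 1 out of 16 → fraction 1/16
Expected count = 1/16 × 1152 = 72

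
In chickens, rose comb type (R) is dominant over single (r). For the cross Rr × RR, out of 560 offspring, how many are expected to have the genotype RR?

Punnett square for Rr × RR:
Offspring genotypes: 2 RR, 2 Rr
Total offspring: 4
Count with target: 2
Probability: 2/4 = 1/2
Expected count = 1/2 × 560 = 280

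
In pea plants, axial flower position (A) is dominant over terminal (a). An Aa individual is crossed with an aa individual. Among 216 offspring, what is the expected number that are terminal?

Punnett square for Aa × aa:
Offspring genotypes: 2 Aa, 2 aa
axial: 2, terminal: 2
terminal: 2 out of 4 → fraction 1/2
Expected count = 1/2 × 216 = 108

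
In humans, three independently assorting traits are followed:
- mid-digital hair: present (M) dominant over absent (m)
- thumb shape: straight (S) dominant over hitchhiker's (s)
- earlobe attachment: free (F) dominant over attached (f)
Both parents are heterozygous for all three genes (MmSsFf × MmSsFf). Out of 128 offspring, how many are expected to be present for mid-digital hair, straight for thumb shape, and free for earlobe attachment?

Trihybrid cross: MmSsFf × MmSsFf
Each trait segregates independently with a 3:1 phenotypic ratio, so each gene contributes 3/4 (dominant) or 1/4 (recessive).
Target: present (mid-digital hair), straight (thumb shape), free (earlobe attachment)
Probability = product of independent per-trait probabilities
= 3/4 × 3/4 × 3/4 = 27/64
Expected count = 27/64 × 128 = 54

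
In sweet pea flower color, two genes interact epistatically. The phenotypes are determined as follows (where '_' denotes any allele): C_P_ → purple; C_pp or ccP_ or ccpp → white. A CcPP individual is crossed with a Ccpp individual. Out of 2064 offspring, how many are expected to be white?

Cross: CcPP × Ccpp — consider each gene separately:
C gene: Cc × Cc → 1 CC, 2 Cc, 1 cc → 3 C_ : 1 cc (out of 4)
P gene: PP × pp → 4 Pp → 4 P_ (out of 4)
Genotype classes (out of 4 × 4 = 16): C_P_ = 3×4 = 12; ccP_ = 1×4 = 4
Apply the phenotype rules: C_P_ (12) → purple; ccP_ (4) → white
Phenotype counts (out of 16): 12 purple, 4 white
white: 4 out of 16 → fraction 1/4
Expected count = 1/4 × 2064 = 516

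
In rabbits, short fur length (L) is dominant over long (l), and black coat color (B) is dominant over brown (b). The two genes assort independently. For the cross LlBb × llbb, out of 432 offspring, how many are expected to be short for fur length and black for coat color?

Dihybrid cross LlBb × llbb — consider each gene separately:
fur length: Ll × ll → 2 Ll, 2 ll → 2 L_ : 2 ll (out of 4)
coat color: Bb × bb → 2 Bb, 2 bb → 2 B_ : 2 bb (out of 4)
Looking for: short (L_) and black (B_)
P(short) = 2/4, P(black) = 2/4
P(both) = 2/4 × 2/4 = 4/16 = 1/4
Expected count = 1/4 × 432 = 108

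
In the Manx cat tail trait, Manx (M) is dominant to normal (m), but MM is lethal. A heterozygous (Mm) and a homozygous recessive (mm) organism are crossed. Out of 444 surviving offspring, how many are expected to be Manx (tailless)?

Cross: Mm × mm
Punnett square offspring (before lethality): 2 Mm, 2 mm
No MM offspring are produced in this cross.
Manx (tailless): 2 out of 4 → fraction 1/2
Expected count = 1/2 × 444 = 222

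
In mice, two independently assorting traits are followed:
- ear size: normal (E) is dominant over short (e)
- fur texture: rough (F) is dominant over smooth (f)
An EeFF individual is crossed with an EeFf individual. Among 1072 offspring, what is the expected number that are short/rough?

Dihybrid cross EeFF × EeFf — consider each gene separately:
ear size: Ee × Ee → 1 EE, 2 Ee, 1 ee → 3 E_ : 1 ee (out of 4)
fur texture: FF × Ff → 2 FF, 2 Ff → 4 F_ (out of 4)
Combine (counts out of 4 × 4 = 16): normal/rough (E_F_) = 3×4 = 12; short/rough (eeF_) = 1×4 = 4
Phenotype counts (out of 16): 12 normal/rough, 4 short/rough
short/rough: 4 out of 16 → fraction 1/4
Expected count = 1/4 × 1072 = 268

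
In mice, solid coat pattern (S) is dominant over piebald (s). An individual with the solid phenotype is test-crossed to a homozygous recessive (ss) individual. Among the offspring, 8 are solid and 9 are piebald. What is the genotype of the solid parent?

Test cross: ? × ss
Offspring: 8 solid, 9 piebald — approximately 1:1.
A 1:1 ratio in a test cross indicates the unknown parent is heterozygous (Ss).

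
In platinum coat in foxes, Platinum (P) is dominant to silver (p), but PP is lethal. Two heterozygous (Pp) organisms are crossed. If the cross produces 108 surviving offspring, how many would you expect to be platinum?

Cross: Pp × Pp
Punnett square offspring (before lethality): 1 PP, 2 Pp, 1 pp
The PP genotype is lethal (embryos die); surviving offspring: 2 Pp, 1 pp
platinum: 2 out of 3 → fraction 2/3
Expected count = 2/3 × 108 = 72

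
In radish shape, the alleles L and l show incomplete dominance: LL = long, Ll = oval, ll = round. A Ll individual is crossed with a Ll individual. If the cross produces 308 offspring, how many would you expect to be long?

Punnett square for Ll × Ll:
Offspring genotypes: 1 LL, 2 Ll, 1 ll
Phenotype counts: 1 long, 2 oval, 1 round
long: 1 out of 4 → fraction 1/4
Expected count = 1/4 × 308 = 77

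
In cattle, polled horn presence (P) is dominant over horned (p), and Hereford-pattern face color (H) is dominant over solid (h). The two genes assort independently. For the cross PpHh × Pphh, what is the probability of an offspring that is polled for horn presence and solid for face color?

Dihybrid cross PpHh × Pphh — consider each gene separately:
horn presence: Pp × Pp → 1 PP, 2 Pp, 1 pp → 3 P_ : 1 pp (out of 4)
face color: Hh × hh → 2 Hh, 2 hh → 2 H_ : 2 hh (out of 4)
Looking for: polled (P_) and solid (hh)
P(polled) = 3/4, P(solid) = 2/4
P(both) = 3/4 × 2/4 = 6/16 = 3/8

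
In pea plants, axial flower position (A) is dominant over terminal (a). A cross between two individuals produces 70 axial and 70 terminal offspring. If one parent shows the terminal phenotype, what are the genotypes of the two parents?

Observed offspring: 70 axial, 70 terminal
The observed ratio simplifies to 1:1. One parent shows terminal, so its genotype must be aa. A 1:1 offspring split requires the other parent to be heterozygous (Aa).
Parent genotypes: aa × Aa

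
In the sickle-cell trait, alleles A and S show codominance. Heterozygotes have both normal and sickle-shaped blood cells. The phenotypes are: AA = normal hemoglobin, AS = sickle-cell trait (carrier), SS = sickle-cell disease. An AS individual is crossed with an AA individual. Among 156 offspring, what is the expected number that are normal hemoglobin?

Punnett square for AS × AA:
Offspring genotypes: 2 AA, 2 AS
Phenotype counts: 2 normal hemoglobin, 2 sickle-cell trait (carrier)
normal hemoglobin: 2 out of 4 → fraction 1/2
Expected count = 1/2 × 156 = 78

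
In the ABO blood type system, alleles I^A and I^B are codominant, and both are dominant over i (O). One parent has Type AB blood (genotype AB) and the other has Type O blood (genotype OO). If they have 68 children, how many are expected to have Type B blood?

Cross: AB × OO
Possible offspring genotypes: 2 AO, 2 BO
Blood type counts: 2 Type A, 2 Type B
Probability of Type B: 2/4 = 1/2
Expected count = 1/2 × 68 = 34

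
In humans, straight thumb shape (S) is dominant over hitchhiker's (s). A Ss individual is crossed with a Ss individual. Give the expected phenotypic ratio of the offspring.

Punnett square for Ss × Ss:
Offspring genotypes: 1 SS, 2 Ss, 1 ss
straight: 3, hitchhiker's: 1
Ratio: 3:1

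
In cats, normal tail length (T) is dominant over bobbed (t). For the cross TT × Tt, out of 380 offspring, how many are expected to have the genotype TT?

Punnett square for TT × Tt:
Offspring genotypes: 2 TT, 2 Tt
Total offspring: 4
Count with target: 2
Probability: 2/4 = 1/2
Expected count = 1/2 × 380 = 190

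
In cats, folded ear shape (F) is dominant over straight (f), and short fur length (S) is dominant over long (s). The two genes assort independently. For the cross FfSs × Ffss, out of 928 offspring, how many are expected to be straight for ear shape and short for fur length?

Dihybrid cross FfSs × Ffss — consider each gene separately:
ear shape: Ff × Ff → 1 FF, 2 Ff, 1 ff → 3 F_ : 1 ff (out of 4)
fur length: Ss × ss → 2 Ss, 2 ss → 2 S_ : 2 ss (out of 4)
Looking for: straight (ff) and short (S_)
P(straight) = 1/4, P(short) = 2/4
P(both) = 1/4 × 2/4 = 2/16 = 1/8
Expected count = 1/8 × 928 = 116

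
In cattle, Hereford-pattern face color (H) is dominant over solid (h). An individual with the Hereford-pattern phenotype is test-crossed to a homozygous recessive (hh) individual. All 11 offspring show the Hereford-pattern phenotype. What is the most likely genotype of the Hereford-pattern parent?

Test cross: ? × hh
All offspring are Hereford-pattern.
If the unknown parent were heterozygous (Hh), about half of 11 offspring would be solid; none are. The unknown parent is most likely homozygous dominant (HH).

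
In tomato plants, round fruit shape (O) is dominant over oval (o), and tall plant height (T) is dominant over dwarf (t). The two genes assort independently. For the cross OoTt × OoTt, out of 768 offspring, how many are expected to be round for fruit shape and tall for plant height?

Dihybrid cross OoTt × OoTt — consider each gene separately:
fruit shape: Oo × Oo → 1 OO, 2 Oo, 1 oo → 3 O_ : 1 oo (out of 4)
plant height: Tt × Tt → 1 TT, 2 Tt, 1 tt → 3 T_ : 1 tt (out of 4)
Looking for: round (O_) and tall (T_)
P(round) = 3/4, P(tall) = 3/4
P(both) = 3/4 × 3/4 = 9/16
Expected count = 9/16 × 768 = 432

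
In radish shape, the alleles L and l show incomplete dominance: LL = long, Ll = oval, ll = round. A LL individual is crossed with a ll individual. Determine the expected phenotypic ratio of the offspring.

Punnett square for LL × ll:
Offspring genotypes: 4 Ll
Phenotype counts: 4 oval
Ratio: all oval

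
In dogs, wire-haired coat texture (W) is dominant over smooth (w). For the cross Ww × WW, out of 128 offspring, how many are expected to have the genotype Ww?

Punnett square for Ww × WW:
Offspring genotypes: 2 WW, 2 Ww
Total offspring: 4
Count with target: 2
Probability: 2/4 = 1/2
Expected count = 1/2 × 128 = 64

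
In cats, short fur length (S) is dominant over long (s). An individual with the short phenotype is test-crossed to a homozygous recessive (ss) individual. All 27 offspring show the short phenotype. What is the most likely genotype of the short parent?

Test cross: ? × ss
All offspring are short.
If the unknown parent were heterozygous (Ss), about half of 27 offspring would be long; none are. The unknown parent is most likely homozygous dominant (SS).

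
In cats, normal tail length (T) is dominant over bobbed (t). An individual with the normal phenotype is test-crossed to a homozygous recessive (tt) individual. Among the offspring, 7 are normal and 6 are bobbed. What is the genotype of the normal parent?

Test cross: ? × tt
Offspring: 7 normal, 6 bobbed — approximately 1:1.
A 1:1 ratio in a test cross indicates the unknown parent is heterozygous (Tt).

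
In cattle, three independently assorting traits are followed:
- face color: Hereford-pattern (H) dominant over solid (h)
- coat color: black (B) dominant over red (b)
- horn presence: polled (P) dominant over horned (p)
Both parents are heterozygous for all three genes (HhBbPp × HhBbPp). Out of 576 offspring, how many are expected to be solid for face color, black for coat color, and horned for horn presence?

Trihybrid cross: HhBbPp × HhBbPp
Each trait segregates independently with a 3:1 phenotypic ratio, so each gene contributes 3/4 (dominant) or 1/4 (recessive).
Target: solid (face color), black (coat color), horned (horn presence)
Probability = product of independent per-trait probabilities
= 1/4 × 3/4 × 1/4 = 3/64
Expected count = 3/64 × 576 = 27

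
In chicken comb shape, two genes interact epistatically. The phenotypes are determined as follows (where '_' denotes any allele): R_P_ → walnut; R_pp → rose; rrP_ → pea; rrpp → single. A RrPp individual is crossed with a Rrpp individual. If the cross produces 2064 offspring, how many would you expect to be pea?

Cross: RrPp × Rrpp — consider each gene separately:
R gene: Rr × Rr → 1 RR, 2 Rr, 1 rr → 3 R_ : 1 rr (out of 4)
P gene: Pp × pp → 2 Pp, 2 pp → 2 P_ : 2 pp (out of 4)
Genotype classes (out of 4 × 4 = 16): R_P_ = 3×2 = 6; R_pp = 3×2 = 6; rrP_ = 1×2 = 2; rrpp = 1×2 = 2
Apply the phenotype rules: R_P_ (6) → walnut; R_pp (6) → rose; rrP_ (2) → pea; rrpp (2) → single
Phenotype counts (out of 16): 6 walnut, 6 rose, 2 pea, 2 single
pea: 2 out of 16 → fraction 1/8
Expected count = 1/8 × 2064 = 258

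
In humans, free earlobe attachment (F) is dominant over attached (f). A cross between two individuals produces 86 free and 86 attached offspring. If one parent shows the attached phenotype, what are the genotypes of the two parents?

Observed offspring: 86 free, 86 attached
The observed ratio simplifies to 1:1. One parent shows attached, so its genotype must be ff. A 1:1 offspring split requires the other parent to be heterozygous (Ff).
Parent genotypes: ff × Ff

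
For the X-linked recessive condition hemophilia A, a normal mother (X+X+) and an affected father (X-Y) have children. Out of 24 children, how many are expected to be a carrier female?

Cross: X+X+ × X-Y
Offspring: 2 X+X-, 2 X+Y
Probability of a carrier female: 2/4 = 1/2
Expected count = 1/2 × 24 = 12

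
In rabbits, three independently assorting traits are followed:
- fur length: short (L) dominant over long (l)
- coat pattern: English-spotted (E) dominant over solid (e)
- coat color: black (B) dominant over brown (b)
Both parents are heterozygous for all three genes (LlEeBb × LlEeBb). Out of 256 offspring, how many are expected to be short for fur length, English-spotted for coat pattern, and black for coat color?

Trihybrid cross: LlEeBb × LlEeBb
Each trait segregates independently with a 3:1 phenotypic ratio, so each gene contributes 3/4 (dominant) or 1/4 (recessive).
Target: short (fur length), English-spotted (coat pattern), black (coat color)
Probability = product of independent per-trait probabilities
= 3/4 × 3/4 × 3/4 = 27/64
Expected count = 27/64 × 256 = 108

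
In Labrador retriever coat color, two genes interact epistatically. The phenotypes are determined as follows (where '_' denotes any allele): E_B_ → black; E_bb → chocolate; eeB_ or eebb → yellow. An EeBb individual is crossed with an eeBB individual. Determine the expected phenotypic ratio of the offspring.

Cross: EeBb × eeBB — consider each gene separately:
E gene: Ee × ee → 2 Ee, 2 ee → 2 E_ : 2 ee (out of 4)
B gene: Bb × BB → 2 BB, 2 Bb → 4 B_ (out of 4)
Genotype classes (out of 4 × 4 = 16): E_B_ = 2×4 = 8; eeB_ = 2×4 = 8
Apply the phenotype rules: E_B_ (8) → black; eeB_ (8) → yellow
Phenotype counts (out of 16): 8 black, 8 yellow
Ratio: 1 black : 1 yellow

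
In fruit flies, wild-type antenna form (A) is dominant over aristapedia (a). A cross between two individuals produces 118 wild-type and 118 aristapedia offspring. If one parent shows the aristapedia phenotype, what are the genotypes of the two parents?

Observed offspring: 118 wild-type, 118 aristapedia
The observed ratio simplifies to 1:1. One parent shows aristapedia, so its genotype must be aa. A 1:1 offspring split requires the other parent to be heterozygous (Aa).
Parent genotypes: aa × Aa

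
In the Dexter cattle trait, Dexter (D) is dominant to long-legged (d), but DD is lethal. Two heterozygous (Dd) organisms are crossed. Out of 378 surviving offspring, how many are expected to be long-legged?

Cross: Dd × Dd
Punnett square offspring (before lethality): 1 DD, 2 Dd, 1 dd
The DD genotype is lethal (embryos die); surviving offspring: 2 Dd, 1 dd
long-legged: 1 out of 3 → fraction 1/3
Expected count = 1/3 × 378 = 126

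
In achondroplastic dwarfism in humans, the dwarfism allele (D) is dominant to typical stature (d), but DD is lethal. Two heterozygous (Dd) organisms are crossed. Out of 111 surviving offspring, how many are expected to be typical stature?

Cross: Dd × Dd
Punnett square offspring (before lethality): 1 DD, 2 Dd, 1 dd
The DD genotype is lethal (embryos die); surviving offspring: 2 Dd, 1 dd
typical stature: 1 out of 3 → fraction 1/3
Expected count = 1/3 × 111 = 37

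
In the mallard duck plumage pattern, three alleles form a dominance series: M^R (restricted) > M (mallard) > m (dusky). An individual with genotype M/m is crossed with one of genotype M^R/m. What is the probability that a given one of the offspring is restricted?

Cross: M/m × M^R/m
Allele dominance: M^R > M > m
Offspring genotypes: 1 M^R/M, 1 M/m, 1 M^R/m, 1 m/m
Phenotype counts: 2 restricted, 1 mallard, 1 dusky
restricted: 2 out of 4
Probability: 2/4 = 1/2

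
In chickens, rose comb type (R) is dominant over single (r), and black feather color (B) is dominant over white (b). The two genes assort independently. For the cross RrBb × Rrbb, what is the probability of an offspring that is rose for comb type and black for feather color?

Dihybrid cross RrBb × Rrbb — consider each gene separately:
comb type: Rr × Rr → 1 RR, 2 Rr, 1 rr → 3 R_ : 1 rr (out of 4)
feather color: Bb × bb → 2 Bb, 2 bb → 2 B_ : 2 bb (out of 4)
Looking for: rose (R_) and black (B_)
P(rose) = 3/4, P(black) = 2/4
P(both) = 3/4 × 2/4 = 6/16 = 3/8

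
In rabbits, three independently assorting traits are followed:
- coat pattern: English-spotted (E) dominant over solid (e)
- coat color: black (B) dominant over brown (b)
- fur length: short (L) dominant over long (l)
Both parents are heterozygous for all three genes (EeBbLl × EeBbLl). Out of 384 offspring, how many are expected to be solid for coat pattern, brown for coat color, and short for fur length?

Trihybrid cross: EeBbLl × EeBbLl
Each trait segregates independently with a 3:1 phenotypic ratio, so each gene contributes 3/4 (dominant) or 1/4 (recessive).
Target: solid (coat pattern), brown (coat color), short (fur length)
Probability = product of independent per-trait probabilities
= 1/4 × 1/4 × 3/4 = 3/64
Expected count = 3/64 × 384 = 18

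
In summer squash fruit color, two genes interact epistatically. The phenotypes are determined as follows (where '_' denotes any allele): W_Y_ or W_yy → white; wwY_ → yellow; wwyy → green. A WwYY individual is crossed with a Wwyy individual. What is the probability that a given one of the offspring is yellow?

Cross: WwYY × Wwyy — consider each gene separately:
W gene: Ww × Ww → 1 WW, 2 Ww, 1 ww → 3 W_ : 1 ww (out of 4)
Y gene: YY × yy → 4 Yy → 4 Y_ (out of 4)
Genotype classes (out of 4 × 4 = 16): W_Y_ = 3×4 = 12; wwY_ = 1×4 = 4
Apply the phenotype rules: W_Y_ (12) → white; wwY_ (4) → yellow
Phenotype counts (out of 16): 12 white, 4 yellow
yellow: 4 out of 16
Probability: 4/16 = 1/4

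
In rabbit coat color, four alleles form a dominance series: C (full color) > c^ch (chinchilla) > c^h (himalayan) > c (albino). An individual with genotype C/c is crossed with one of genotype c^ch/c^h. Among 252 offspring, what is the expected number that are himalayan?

Cross: C/c × c^ch/c^h
Allele dominance: C > c^ch > c^h > c
Offspring genotypes: 1 C/c^ch, 1 C/c^h, 1 c^ch/c, 1 c^h/c
Phenotype counts: 2 full color, 1 chinchilla, 1 himalayan
himalayan: 1 out of 4 → fraction 1/4
Expected count = 1/4 × 252 = 63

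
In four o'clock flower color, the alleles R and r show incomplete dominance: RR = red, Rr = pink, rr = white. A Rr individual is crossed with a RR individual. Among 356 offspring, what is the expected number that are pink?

Punnett square for Rr × RR:
Offspring genotypes: 2 RR, 2 Rr
Phenotype counts: 2 red, 2 pink
pink: 2 out of 4 → fraction 1/2
Expected count = 1/2 × 356 = 178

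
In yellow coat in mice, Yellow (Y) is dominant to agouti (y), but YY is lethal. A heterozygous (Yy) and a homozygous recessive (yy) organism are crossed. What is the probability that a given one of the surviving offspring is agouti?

Cross: Yy × yy
Punnett square offspring (before lethality): 2 Yy, 2 yy
No YY offspring are produced in this cross.
agouti: 2 out of 4
Probability: 2/4 = 1/2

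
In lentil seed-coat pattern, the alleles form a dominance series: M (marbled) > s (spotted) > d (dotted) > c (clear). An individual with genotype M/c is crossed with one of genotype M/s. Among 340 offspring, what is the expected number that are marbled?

Cross: M/c × M/s
Allele dominance: M > s > d > c
Offspring genotypes: 1 M/M, 1 M/s, 1 M/c, 1 s/c
Phenotype counts: 3 marbled, 1 spotted
marbled: 3 out of 4 → fraction 3/4
Expected count = 3/4 × 340 = 255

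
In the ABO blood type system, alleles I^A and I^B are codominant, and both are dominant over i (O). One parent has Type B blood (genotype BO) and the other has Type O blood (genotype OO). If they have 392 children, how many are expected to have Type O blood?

Cross: BO × OO
Possible offspring genotypes: 2 BO, 2 OO
Blood type counts: 2 Type B, 2 Type O
Probability of Type O: 2/4 = 1/2
Expected count = 1/2 × 392 = 196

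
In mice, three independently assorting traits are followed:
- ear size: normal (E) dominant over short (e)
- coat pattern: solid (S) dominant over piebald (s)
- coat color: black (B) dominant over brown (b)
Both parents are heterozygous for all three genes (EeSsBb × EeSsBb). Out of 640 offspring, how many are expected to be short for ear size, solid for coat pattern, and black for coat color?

Trihybrid cross: EeSsBb × EeSsBb
Each trait segregates independently with a 3:1 phenotypic ratio, so each gene contributes 3/4 (dominant) or 1/4 (recessive).
Target: short (ear size), solid (coat pattern), black (coat color)
Probability = product of independent per-trait probabilities
= 1/4 × 3/4 × 3/4 = 9/64
Expected count = 9/64 × 640 = 90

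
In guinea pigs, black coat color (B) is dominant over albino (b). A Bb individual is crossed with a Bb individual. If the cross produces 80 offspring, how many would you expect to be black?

Punnett square for Bb × Bb:
Offspring genotypes: 1 BB, 2 Bb, 1 bb
black: 3, albino: 1
black: 3 out of 4 → fraction 3/4
Expected count = 3/4 × 80 = 60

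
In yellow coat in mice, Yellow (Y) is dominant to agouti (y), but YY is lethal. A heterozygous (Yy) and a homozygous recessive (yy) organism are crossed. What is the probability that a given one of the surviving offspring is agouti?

Cross: Yy × yy
Punnett square offspring (before lethality): 2 Yy, 2 yy
No YY offspring are produced in this cross.
agouti: 2 out of 4
Probability: 2/4 = 1/2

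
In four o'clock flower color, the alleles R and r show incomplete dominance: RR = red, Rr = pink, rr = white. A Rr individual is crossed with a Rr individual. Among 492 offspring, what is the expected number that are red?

Punnett square for Rr × Rr:
Offspring genotypes: 1 RR, 2 Rr, 1 rr
Phenotype counts: 1 red, 2 pink, 1 white
red: 1 out of 4 → fraction 1/4
Expected count = 1/4 × 492 = 123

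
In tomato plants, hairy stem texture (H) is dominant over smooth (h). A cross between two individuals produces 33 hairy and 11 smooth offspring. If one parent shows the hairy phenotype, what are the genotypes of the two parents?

Observed offspring: 33 hairy, 11 smooth
The observed ratio simplifies to 3:1. Smooth (hh) offspring appear, so each parent must contribute one h allele. The parent stated to show hairy carries H, so it is Hh. The other parent is then either Hh or hh: Hh × hh would give a 1:1 split, whereas Hh × Hh gives 3:1 — matching the data. So both parents are heterozygous (Hh × Hh).
Parent genotypes: Hh × Hh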